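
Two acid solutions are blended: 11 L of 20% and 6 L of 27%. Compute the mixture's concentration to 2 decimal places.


Solute in mixture 1 = 20% of 11 L = 11*20/100 = 11/5 L
Solute in mixture 2 = 27% of 6 L = 6*27/100 = 81/50 L
Total solute = 11/5 + 81/50 = 191/50 L
Total volume = 11 + 6 = 17 L
Final concentration = 191/50/17 * 100 = 22.47%

22.47


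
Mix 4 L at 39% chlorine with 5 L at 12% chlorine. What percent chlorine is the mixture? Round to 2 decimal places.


Solute in mixture 1 = 39% of 4 L = 4*39/100 = 39/25 L
Solute in mixture 2 = 12% of 5 L = 5*12/100 = 3/5 L
Total solute = 39/25 + 3/5 = 54/25 L
Total volume = 4 + 5 = 9 L
Final concentration = 54/25/9 * 100 = 24.00%

24.00


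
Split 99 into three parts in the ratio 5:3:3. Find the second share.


Ratio = 5:3:3
Total parts = 5 + 3 + 3 = 11
Value per part = 99 / 11 = 9
First share = 5 * 9 = 45
Middle share = 3 * 9 = 27
Third share = 3 * 9 = 27

27


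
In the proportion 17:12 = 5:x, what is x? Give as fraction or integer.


Setting up: 17/12 = 5/x
Cross multiply: 17 * x = 12 * 5
17x = 60
x = 60/17
x = 60/17

60/17


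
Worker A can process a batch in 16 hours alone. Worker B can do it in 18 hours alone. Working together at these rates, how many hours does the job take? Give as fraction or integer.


Rate of A = 1/16 job per hour
Rate of B = 1/18 job per hour
Combined rate = 1/16 + 1/18
Find common denominator: (18 + 16)/(16*18) = 34/288
Combined rate = 17/144 job per hour
Time together = 1 / (17/144) = 144/17 hours

144/17


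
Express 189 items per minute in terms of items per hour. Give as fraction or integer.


Converting from per minute to per hour
Rate = 189 items per minute
Multiply by 60: 189 * 60
= 11340 items per hour

11340


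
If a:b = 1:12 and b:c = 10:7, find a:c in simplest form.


Given a:b = 1:12 and b:c = 10:7
Make b consistent. Multiply first ratio by 10: a:b = 10:120
Multiply second ratio by 12: b:c = 120:84
Now b = 120 in both, so a:b:c = 10:120:84
Therefore a:c = 10:84
Simplify by GCD: a:c = 5:42

5:42


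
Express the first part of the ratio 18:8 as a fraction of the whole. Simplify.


Total parts = 18 + 8 = 26
First part fraction = 18/26
Simplify: 18/26 = 9/13

9/13


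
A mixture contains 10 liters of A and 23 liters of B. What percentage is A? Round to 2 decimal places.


Volume of A = 10 L
Volume of B = 23 L
Total volume = 10 + 23 = 33 L
Percentage of A = (10/33) * 100
= 30.30%

30.30


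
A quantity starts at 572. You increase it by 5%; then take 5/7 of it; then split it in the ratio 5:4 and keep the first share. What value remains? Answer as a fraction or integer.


Start with 572.
Step 1: Increase by 5%: 572 * 105/100 = 3003/5
Step 2: Take 5/7: 3003/5 * 5/7 = 429
Step 3: Split 5:4, first share = 429 * 5/9 = 715/3
Final result = 715/3

715/3


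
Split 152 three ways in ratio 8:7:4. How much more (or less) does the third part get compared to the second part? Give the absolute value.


Total parts = 8 + 7 + 4 = 19
Value per part = 152 / 19 = 8
Shares: 8*8=64, 7*8=56, 4*8=32
Third share = 32, second share = 56
Difference = |32 - 56| = 24

24


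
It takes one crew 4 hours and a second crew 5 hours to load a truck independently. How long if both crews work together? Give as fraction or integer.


Rate of A = 1/4 job per hour
Rate of B = 1/5 job per hour
Combined rate = 1/4 + 1/5
Find common denominator: (5 + 4)/(4*5) = 9/20
Combined rate = 9/20 job per hour
Time together = 1 / (9/20) = 20/9 hours

20/9


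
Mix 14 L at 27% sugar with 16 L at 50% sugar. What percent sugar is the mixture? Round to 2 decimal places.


Solute in mixture 1 = 27% of 14 L = 14*27/100 = 189/50 L
Solute in mixture 2 = 50% of 16 L = 16*50/100 = 8 L
Total solute = 189/50 + 8 = 589/50 L
Total volume = 14 + 16 = 30 L
Final concentration = 589/50/30 * 100 = 39.27%

39.27


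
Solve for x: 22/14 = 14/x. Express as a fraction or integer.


Setting up: 22/14 = 14/x
Cross multiply: 22 * x = 14 * 14
22x = 196
x = 196/22
x = 98/11

98/11


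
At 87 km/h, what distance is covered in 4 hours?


Using distance = speed * time
Speed = 87 km/h
Time = 4 hours
Distance = 87 * 4
= 348 km

348


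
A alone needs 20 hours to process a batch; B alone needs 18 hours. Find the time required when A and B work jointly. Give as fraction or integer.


Rate of A = 1/20 job per hour
Rate of B = 1/18 job per hour
Combined rate = 1/20 + 1/18
Find common denominator: (18 + 20)/(20*18) = 38/360
Combined rate = 19/180 job per hour
Time together = 1 / (19/180) = 180/19 hours

180/19


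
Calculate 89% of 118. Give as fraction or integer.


Compute 89% of 118
Convert percentage: 89% = 89/100
Multiply: 118 * 89/100
= 10502/100
= 5251/50

5251/50


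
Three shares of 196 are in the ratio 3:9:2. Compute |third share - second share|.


Total parts = 3 + 9 + 2 = 14
Value per part = 196 / 14 = 14
Shares: 3*14=42, 9*14=126, 2*14=28
Third share = 28, second share = 126
Difference = |28 - 126| = 98

98


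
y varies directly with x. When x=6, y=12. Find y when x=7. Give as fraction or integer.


Direct proportion: y = kx
Find k: k = 12/6 = 2
Compute y at x=7: y = 2 * 7
y = 14

14


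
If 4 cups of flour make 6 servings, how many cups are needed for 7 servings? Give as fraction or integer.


Original: 4 cups for 6 servings
Target servings = 7
Scaling factor = 7/6
New amount = 4 * 7/6
= 28/6
= 14/3 cups

14/3


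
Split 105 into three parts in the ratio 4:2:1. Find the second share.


Ratio = 4:2:1
Total parts = 4 + 2 + 1 = 7
Value per part = 105 / 7 = 15
First share = 4 * 15 = 60
Middle share = 2 * 15 = 30
Third share = 1 * 15 = 15

30


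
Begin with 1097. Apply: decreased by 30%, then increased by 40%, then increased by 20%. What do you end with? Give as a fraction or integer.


Start: 1097
Step 1: decrease by 30% => multiply by 70/100
  1097 * 70/100 = 7679/10
Step 2: increase by 40% => multiply by 140/100
  7679/10 * 140/100 = 53753/50
Step 3: increase by 20% => multiply by 120/100
  53753/50 * 120/100 = 161259/125
Final value = 161259/125

161259/125


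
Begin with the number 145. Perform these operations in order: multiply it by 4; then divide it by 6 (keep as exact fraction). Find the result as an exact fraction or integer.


Start with 145.
Step 1: Multiply by 4: 145 * 4 = 580
Step 2: Divide by 6: 580 / 6 = 290/3
Final result = 290/3

290/3


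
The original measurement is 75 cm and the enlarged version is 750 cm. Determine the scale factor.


Original length = 75 cm
Scaled length = 750 cm
Scale factor = 750 / 75
= 10

10


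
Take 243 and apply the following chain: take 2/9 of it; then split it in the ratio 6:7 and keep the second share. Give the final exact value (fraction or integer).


Start with 243.
Step 1: Take 2/9: 243 * 2/9 = 54
Step 2: Split 6:7, second share = 54 * 7/13 = 378/13
Final result = 378/13

378/13


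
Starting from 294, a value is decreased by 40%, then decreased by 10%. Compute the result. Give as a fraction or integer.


Start: 294
Step 1: decrease by 40% => multiply by 60/100
  294 * 60/100 = 882/5
Step 2: decrease by 10% => multiply by 90/100
  882/5 * 90/100 = 3969/25
Final value = 3969/25

3969/25


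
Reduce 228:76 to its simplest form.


Find GCD(228, 76)
GCD = 76
Divide both by 76: 228/76 = 3, 76/76 = 1
Simplified ratio = 3:1

3:1


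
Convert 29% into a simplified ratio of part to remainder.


Part = 29%, Remainder = 71%
Ratio = 29:71
GCD(29, 71) = 1
Simplify: 29:71 = 29:71

29:71


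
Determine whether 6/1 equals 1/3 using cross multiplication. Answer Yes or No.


Cross multiply to check 6/1 = 1/3
Left cross product: 6 * 3 = 18
Right cross product: 1 * 1 = 1
18 != 1
Not equal, so proportions differ => No

No


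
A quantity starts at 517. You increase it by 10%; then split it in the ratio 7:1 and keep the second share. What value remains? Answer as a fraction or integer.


Start with 517.
Step 1: Increase by 10%: 517 * 110/100 = 5687/10
Step 2: Split 7:1, second share = 5687/10 * 1/8 = 5687/80
Final result = 5687/80

5687/80


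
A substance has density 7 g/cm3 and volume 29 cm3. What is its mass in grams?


Using mass = density * volume
Density = 7 g/cm3
Volume = 29 cm3
Mass = 7 * 29
= 203 g

203


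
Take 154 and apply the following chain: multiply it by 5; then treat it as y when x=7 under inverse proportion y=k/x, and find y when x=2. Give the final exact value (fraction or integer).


Start with 154.
Step 1: Multiply by 5: 154 * 5 = 770
Step 2: Inverse prop: k = (770)*7; new y = k/2 = 770*7/2 = 2695
Final result = 2695

2695


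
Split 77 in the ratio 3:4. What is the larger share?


Total parts = 3 + 4 = 7
Value per part = 77 / 7 = 11
First share = 3 * 11 = 33
Second share = 4 * 11 = 44
Larger share = 44

44


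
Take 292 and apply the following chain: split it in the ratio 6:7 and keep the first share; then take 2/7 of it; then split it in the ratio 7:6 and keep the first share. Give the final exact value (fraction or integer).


Start with 292.
Step 1: Split 6:7, first share = 292 * 6/13 = 1752/13
Step 2: Take 2/7: 1752/13 * 2/7 = 3504/91
Step 3: Split 7:6, first share = 3504/91 * 7/13 = 3504/169
Final result = 3504/169

3504/169


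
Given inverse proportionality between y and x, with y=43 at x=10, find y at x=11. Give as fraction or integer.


Inverse proportion: y = k/x
Find k: k = 10 * 43 = 430
Compute y at x=11: y = 430/11
y = 430/11

430/11


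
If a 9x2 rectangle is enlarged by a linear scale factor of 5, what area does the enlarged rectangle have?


Original dimensions: 9 x 2
Enlargement factor = 5
New width = 9 * 5 = 45
New height = 2 * 5 = 10
New area = 45 * 10 = 450

450


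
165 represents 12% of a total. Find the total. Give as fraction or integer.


Given: 165 is 12% of the whole
Set up: 165 = 12/100 * whole
whole = 165 * 100 / 12
whole = 16500 / 12
whole = 1375

1375


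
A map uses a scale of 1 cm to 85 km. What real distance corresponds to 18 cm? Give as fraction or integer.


Map scale: 1 cm = 85 km
Measured distance on map = 18 cm
Set up proportion: 18 * 85 / 1
= 1530 / 1
= 1530 km

1530


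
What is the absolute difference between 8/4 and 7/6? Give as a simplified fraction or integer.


Simplify: 8/4 = 2 and 7/6 = 7/6
Find common denominator: LCD = 6
Convert: 12/6 and 7/6
Difference = |12 - 7|/6 = 5/6
Simplified = 5/6

5/6


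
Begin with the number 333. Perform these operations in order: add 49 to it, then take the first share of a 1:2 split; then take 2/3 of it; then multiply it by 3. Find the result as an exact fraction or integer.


Start with 333.
Step 1: Add 49: 333+49=382; split 1:2 first = 382*1/3 = 382/3
Step 2: Take 2/3: 382/3 * 2/3 = 764/9
Step 3: Multiply by 3: 764/9 * 3 = 764/3
Final result = 764/3

764/3


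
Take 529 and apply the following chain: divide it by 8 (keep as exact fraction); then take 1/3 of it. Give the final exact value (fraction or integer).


Start with 529.
Step 1: Divide by 8: 529 / 8 = 529/8
Step 2: Take 1/3: 529/8 * 1/3 = 529/24
Final result = 529/24

529/24


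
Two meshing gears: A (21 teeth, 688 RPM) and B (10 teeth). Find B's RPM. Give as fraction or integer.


Gear ratio: teeth_A * RPM_A = teeth_B * RPM_B
21 * 688 = 10 * RPM_B
14448 = 10 * RPM_B
RPM_B = 14448 / 10
RPM_B = 7224/5

7224/5


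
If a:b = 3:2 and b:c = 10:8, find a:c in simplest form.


Given a:b = 3:2 and b:c = 10:8
Make b consistent. Multiply first ratio by 10: a:b = 30:20
Multiply second ratio by 2: b:c = 20:16
Now b = 20 in both, so a:b:c = 30:20:16
Therefore a:c = 30:16
Simplify by GCD: a:c = 15:8

15:8


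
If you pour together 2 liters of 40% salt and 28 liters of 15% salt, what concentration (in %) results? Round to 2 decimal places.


Solute in mixture 1 = 40% of 2 L = 2*40/100 = 4/5 L
Solute in mixture 2 = 15% of 28 L = 28*15/100 = 21/5 L
Total solute = 4/5 + 21/5 = 5 L
Total volume = 2 + 28 = 30 L
Final concentration = 5/30 * 100 = 16.67%

16.67


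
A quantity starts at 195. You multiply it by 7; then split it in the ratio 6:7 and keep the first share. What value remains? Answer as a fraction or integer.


Start with 195.
Step 1: Multiply by 7: 195 * 7 = 1365
Step 2: Split 6:7, first share = 1365 * 6/13 = 630
Final result = 630

630


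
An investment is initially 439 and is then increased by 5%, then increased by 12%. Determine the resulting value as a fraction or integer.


Start: 439
Step 1: increase by 5% => multiply by 105/100
  439 * 105/100 = 9219/20
Step 2: increase by 12% => multiply by 112/100
  9219/20 * 112/100 = 64533/125
Final value = 64533/125

64533/125


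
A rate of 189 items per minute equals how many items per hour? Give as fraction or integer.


Converting from per minute to per hour
Rate = 189 items per minute
Multiply by 60: 189 * 60
= 11340 items per hour

11340


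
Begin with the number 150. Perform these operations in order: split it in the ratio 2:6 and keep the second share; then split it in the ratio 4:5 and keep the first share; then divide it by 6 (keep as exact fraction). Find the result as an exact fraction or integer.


Start with 150.
Step 1: Split 2:6, second share = 150 * 6/8 = 225/2
Step 2: Split 4:5, first share = 225/2 * 4/9 = 50
Step 3: Divide by 6: 50 / 6 = 25/3
Final result = 25/3

25/3


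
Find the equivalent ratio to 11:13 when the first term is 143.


Original ratio: 11:13
First term target: 143
Scale factor = 143 / 11 = 13
Multiply second term: 13 * 13 = 169
Equivalent ratio = 143:169

143:169


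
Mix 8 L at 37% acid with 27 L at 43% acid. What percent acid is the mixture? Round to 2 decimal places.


Solute in mixture 1 = 37% of 8 L = 8*37/100 = 74/25 L
Solute in mixture 2 = 43% of 27 L = 27*43/100 = 1161/100 L
Total solute = 74/25 + 1161/100 = 1457/100 L
Total volume = 8 + 27 = 35 L
Final concentration = 1457/100/35 * 100 = 41.63%

41.63


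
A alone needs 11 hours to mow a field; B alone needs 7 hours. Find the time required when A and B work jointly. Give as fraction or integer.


Rate of A = 1/11 job per hour
Rate of B = 1/7 job per hour
Combined rate = 1/11 + 1/7
Find common denominator: (7 + 11)/(11*7) = 18/77
Combined rate = 18/77 job per hour
Time together = 1 / (18/77) = 77/18 hours

77/18


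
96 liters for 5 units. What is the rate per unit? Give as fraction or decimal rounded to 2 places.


Total liters = 96
Number of units = 5
Unit rate = 96 / 5
= 19.20 liters per unit

19.20


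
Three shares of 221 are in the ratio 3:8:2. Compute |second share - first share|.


Total parts = 3 + 8 + 2 = 13
Value per part = 221 / 13 = 17
Shares: 3*17=51, 8*17=136, 2*17=34
Second share = 136, first share = 51
Difference = |136 - 51| = 85

85


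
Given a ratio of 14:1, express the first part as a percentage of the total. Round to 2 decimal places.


Total parts = 14 + 1 = 15
First part fraction = 14/15
Percentage = (14/15) * 100
= 0.933333 * 100
= 93.33%

93.33


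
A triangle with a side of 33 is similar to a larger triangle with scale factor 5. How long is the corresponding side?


Similar triangles have proportional sides
Scale factor = 5
Smaller side = 33
Corresponding larger side = 33 * 5
= 165

165


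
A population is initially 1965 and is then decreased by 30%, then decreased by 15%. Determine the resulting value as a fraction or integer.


Start: 1965
Step 1: decrease by 30% => multiply by 70/100
  1965 * 70/100 = 2751/2
Step 2: decrease by 15% => multiply by 85/100
  2751/2 * 85/100 = 46767/40
Final value = 46767/40

46767/40


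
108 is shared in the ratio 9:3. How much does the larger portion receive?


Total parts = 9 + 3 = 12
Value per part = 108 / 12 = 9
First share = 9 * 9 = 81
Second share = 3 * 9 = 27
Larger share = 81

81


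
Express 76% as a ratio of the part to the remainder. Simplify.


Part = 76%, Remainder = 24%
Ratio = 76:24
GCD(76, 24) = 4
Simplify: 19:6 = 19:6

19:6


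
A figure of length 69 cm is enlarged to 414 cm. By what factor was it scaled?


Original length = 69 cm
Scaled length = 414 cm
Scale factor = 414 / 69
= 6

6


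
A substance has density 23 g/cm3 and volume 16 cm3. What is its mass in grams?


Using mass = density * volume
Density = 23 g/cm3
Volume = 16 cm3
Mass = 23 * 16
= 368 g

368


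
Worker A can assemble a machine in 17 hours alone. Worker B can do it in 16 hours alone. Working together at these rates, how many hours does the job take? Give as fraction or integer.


Rate of A = 1/17 job per hour
Rate of B = 1/16 job per hour
Combined rate = 1/17 + 1/16
Find common denominator: (16 + 17)/(17*16) = 33/272
Combined rate = 33/272 job per hour
Time together = 1 / (33/272) = 272/33 hours

272/33


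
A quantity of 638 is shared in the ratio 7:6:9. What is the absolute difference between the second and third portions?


Total parts = 7 + 6 + 9 = 22
Value per part = 638 / 22 = 29
Shares: 7*29=203, 6*29=174, 9*29=261
Second share = 174, third share = 261
Difference = |174 - 261| = 87

87


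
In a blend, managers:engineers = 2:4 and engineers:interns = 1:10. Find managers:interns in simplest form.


Given a:b = 2:4 and b:c = 1:10
Make b consistent. Multiply first ratio by 1: a:b = 2:4
Multiply second ratio by 4: b:c = 4:40
Now b = 4 in both, so a:b:c = 2:4:40
Therefore a:c = 2:40
Simplify by GCD: a:c = 1:20

1:20


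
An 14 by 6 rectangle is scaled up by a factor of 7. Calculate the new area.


Original dimensions: 14 x 6
Enlargement factor = 7
New width = 14 * 7 = 98
New height = 6 * 7 = 42
New area = 98 * 42 = 4116

4116


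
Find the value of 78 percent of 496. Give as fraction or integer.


Compute 78% of 496
Convert percentage: 78% = 78/100
Multiply: 496 * 78/100
= 38688/100
= 9672/25

9672/25


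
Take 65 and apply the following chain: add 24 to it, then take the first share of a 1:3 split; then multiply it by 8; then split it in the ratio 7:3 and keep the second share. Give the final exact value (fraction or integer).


Start with 65.
Step 1: Add 24: 65+24=89; split 1:3 first = 89*1/4 = 89/4
Step 2: Multiply by 8: 89/4 * 8 = 178
Step 3: Split 7:3, second share = 178 * 3/10 = 267/5
Final result = 267/5

267/5


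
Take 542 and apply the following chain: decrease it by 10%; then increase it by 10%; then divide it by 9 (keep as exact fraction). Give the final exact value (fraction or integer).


Start with 542.
Step 1: Decrease by 10%: 542 * 90/100 = 2439/5
Step 2: Increase by 10%: 2439/5 * 110/100 = 26829/50
Step 3: Divide by 9: 26829/50 / 9 = 2981/50
Final result = 2981/50

2981/50


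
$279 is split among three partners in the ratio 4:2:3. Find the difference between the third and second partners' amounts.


Total parts = 4 + 2 + 3 = 9
Value per part = 279 / 9 = 31
Shares: 4*31=124, 2*31=62, 3*31=93
Third share = 93, second share = 62
Difference = |93 - 62| = 31

31


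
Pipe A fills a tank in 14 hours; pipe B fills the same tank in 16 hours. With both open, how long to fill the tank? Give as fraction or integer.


Rate of A = 1/14 job per hour
Rate of B = 1/16 job per hour
Combined rate = 1/14 + 1/16
Find common denominator: (16 + 14)/(14*16) = 30/224
Combined rate = 15/112 job per hour
Time together = 1 / (15/112) = 112/15 hours

112/15


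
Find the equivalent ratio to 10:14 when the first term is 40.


Original ratio: 10:14
First term target: 40
Scale factor = 40 / 10 = 4
Multiply second term: 14 * 4 = 56
Equivalent ratio = 40:56

40:56


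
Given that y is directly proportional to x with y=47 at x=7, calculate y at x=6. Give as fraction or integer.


Direct proportion: y = kx
Find k: k = 47/7 = 47/7
Compute y at x=6: y = 47/7 * 6
y = 282/7

282/7


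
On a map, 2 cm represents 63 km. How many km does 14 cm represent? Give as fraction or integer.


Map scale: 2 cm = 63 km
Measured distance on map = 14 cm
Set up proportion: 14 * 63 / 2
= 882 / 2
= 441 km

441


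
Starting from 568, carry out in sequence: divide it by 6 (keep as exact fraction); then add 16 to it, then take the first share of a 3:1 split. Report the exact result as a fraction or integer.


Start with 568.
Step 1: Divide by 6: 568 / 6 = 284/3
Step 2: Add 16: 284/3+16=332/3; split 3:1 first = 332/3*3/4 = 83
Final result = 83

83


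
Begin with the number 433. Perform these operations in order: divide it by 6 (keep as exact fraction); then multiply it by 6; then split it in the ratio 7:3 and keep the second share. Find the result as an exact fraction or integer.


Start with 433.
Step 1: Divide by 6: 433 / 6 = 433/6
Step 2: Multiply by 6: 433/6 * 6 = 433
Step 3: Split 7:3, second share = 433 * 3/10 = 1299/10
Final result = 1299/10

1299/10


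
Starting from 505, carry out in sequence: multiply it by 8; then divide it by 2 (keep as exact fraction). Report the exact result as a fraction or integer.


Start with 505.
Step 1: Multiply by 8: 505 * 8 = 4040
Step 2: Divide by 2: 4040 / 2 = 2020
Final result = 2020

2020


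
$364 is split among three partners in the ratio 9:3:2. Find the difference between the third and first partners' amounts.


Total parts = 9 + 3 + 2 = 14
Value per part = 364 / 14 = 26
Shares: 9*26=234, 3*26=78, 2*26=52
Third share = 52, first share = 234
Difference = |52 - 234| = 182

182


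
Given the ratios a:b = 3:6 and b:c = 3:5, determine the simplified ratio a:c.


Given a:b = 3:6 and b:c = 3:5
Make b consistent. Multiply first ratio by 3: a:b = 9:18
Multiply second ratio by 6: b:c = 18:30
Now b = 18 in both, so a:b:c = 9:18:30
Therefore a:c = 9:30
Simplify by GCD: a:c = 3:10

3:10


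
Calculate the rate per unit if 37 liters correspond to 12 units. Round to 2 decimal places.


Total liters = 37
Number of units = 12
Unit rate = 37 / 12
= 3.08 liters per unit

3.08


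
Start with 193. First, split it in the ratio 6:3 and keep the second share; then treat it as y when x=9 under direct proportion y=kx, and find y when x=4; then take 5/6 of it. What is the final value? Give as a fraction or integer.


Start with 193.
Step 1: Split 6:3, second share = 193 * 3/9 = 193/3
Step 2: Direct prop: k = (193/3)/9; new y = k*4 = 193/3*4/9 = 772/27
Step 3: Take 5/6: 772/27 * 5/6 = 1930/81
Final result = 1930/81

1930/81


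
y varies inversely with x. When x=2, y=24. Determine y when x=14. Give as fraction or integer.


Inverse proportion: y = k/x
Find k: k = 2 * 24 = 48
Compute y at x=14: y = 48/14
y = 24/7

24/7


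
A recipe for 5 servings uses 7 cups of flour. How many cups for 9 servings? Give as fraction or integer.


Original: 7 cups for 5 servings
Target servings = 9
Scaling factor = 9/5
New amount = 7 * 9/5
= 63/5
= 63/5 cups

63/5


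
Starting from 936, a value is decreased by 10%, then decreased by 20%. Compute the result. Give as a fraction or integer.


Start: 936
Step 1: decrease by 10% => multiply by 90/100
  936 * 90/100 = 4212/5
Step 2: decrease by 20% => multiply by 80/100
  4212/5 * 80/100 = 16848/25
Final value = 16848/25

16848/25


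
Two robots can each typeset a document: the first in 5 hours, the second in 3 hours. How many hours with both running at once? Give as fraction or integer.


Rate of A = 1/5 job per hour
Rate of B = 1/3 job per hour
Combined rate = 1/5 + 1/3
Find common denominator: (3 + 5)/(5*3) = 8/15
Combined rate = 8/15 job per hour
Time together = 1 / (8/15) = 15/8 hours

15/8


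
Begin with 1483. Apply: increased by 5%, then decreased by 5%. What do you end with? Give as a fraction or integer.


Start: 1483
Step 1: increase by 5% => multiply by 105/100
  1483 * 105/100 = 31143/20
Step 2: decrease by 5% => multiply by 95/100
  31143/20 * 95/100 = 591717/400
Final value = 591717/400

591717/400


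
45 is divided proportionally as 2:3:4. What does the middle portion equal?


Ratio = 2:3:4
Total parts = 2 + 3 + 4 = 9
Value per part = 45 / 9 = 5
First share = 2 * 5 = 10
Middle share = 3 * 5 = 15
Third share = 4 * 5 = 20

15


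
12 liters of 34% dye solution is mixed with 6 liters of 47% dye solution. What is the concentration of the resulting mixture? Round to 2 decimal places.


Solute in mixture 1 = 34% of 12 L = 12*34/100 = 102/25 L
Solute in mixture 2 = 47% of 6 L = 6*47/100 = 141/50 L
Total solute = 102/25 + 141/50 = 69/10 L
Total volume = 12 + 6 = 18 L
Final concentration = 69/10/18 * 100 = 38.33%

38.33


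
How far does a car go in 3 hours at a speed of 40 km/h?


Using distance = speed * time
Speed = 40 km/h
Time = 3 hours
Distance = 40 * 3
= 120 km

120


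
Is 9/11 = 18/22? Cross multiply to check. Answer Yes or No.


Cross multiply to check 9/11 = 18/22
Left cross product: 9 * 22 = 198
Right cross product: 11 * 18 = 198
198 = 198
Equal, so proportions match => Yes

Yes


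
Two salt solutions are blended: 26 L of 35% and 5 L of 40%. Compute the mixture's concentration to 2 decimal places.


Solute in mixture 1 = 35% of 26 L = 26*35/100 = 91/10 L
Solute in mixture 2 = 40% of 5 L = 5*40/100 = 2 L
Total solute = 91/10 + 2 = 111/10 L
Total volume = 26 + 5 = 31 L
Final concentration = 111/10/31 * 100 = 35.81%

35.81


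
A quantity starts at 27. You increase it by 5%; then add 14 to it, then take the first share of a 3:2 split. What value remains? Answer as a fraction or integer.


Start with 27.
Step 1: Increase by 5%: 27 * 105/100 = 567/20
Step 2: Add 14: 567/20+14=847/20; split 3:2 first = 847/20*3/5 = 2541/100
Final result = 2541/100

2541/100


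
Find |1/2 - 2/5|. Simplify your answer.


Simplify: 1/2 = 1/2 and 2/5 = 2/5
Find common denominator: LCD = 10
Convert: 5/10 and 4/10
Difference = |5 - 4|/10 = 1/10
Simplified = 1/10

1/10


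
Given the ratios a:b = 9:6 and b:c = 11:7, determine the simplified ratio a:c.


Given a:b = 9:6 and b:c = 11:7
Make b consistent. Multiply first ratio by 11: a:b = 99:66
Multiply second ratio by 6: b:c = 66:42
Now b = 66 in both, so a:b:c = 99:66:42
Therefore a:c = 99:42
Simplify by GCD: a:c = 33:14

33:14


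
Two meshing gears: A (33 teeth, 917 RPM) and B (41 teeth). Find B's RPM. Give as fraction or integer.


Gear ratio: teeth_A * RPM_A = teeth_B * RPM_B
33 * 917 = 41 * RPM_B
30261 = 41 * RPM_B
RPM_B = 30261 / 41
RPM_B = 30261/41

30261/41


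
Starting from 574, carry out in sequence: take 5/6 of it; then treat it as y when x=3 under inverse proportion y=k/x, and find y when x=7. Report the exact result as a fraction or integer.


Start with 574.
Step 1: Take 5/6: 574 * 5/6 = 1435/3
Step 2: Inverse prop: k = (1435/3)*3; new y = k/7 = 1435/3*3/7 = 205
Final result = 205

205


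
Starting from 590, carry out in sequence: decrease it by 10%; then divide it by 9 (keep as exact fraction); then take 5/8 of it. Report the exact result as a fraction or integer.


Start with 590.
Step 1: Decrease by 10%: 590 * 90/100 = 531
Step 2: Divide by 9: 531 / 9 = 59
Step 3: Take 5/8: 59 * 5/8 = 295/8
Final result = 295/8

295/8


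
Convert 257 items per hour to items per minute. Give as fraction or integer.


Converting from per hour to per minute
Rate = 257 items per hour
Divide by 60: 257/60
= 257/60 items per minute

257/60


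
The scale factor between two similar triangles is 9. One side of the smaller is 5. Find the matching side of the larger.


Similar triangles have proportional sides
Scale factor = 9
Smaller side = 5
Corresponding larger side = 5 * 9
= 45

45


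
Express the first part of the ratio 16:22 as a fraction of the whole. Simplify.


Total parts = 16 + 22 = 38
First part fraction = 16/38
Simplify: 16/38 = 8/19

8/19


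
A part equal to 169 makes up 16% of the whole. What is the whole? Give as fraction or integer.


Given: 169 is 16% of the whole
Set up: 169 = 16/100 * whole
whole = 169 * 100 / 16
whole = 16900 / 16
whole = 4225/4

4225/4


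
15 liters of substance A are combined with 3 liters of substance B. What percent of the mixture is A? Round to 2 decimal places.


Volume of A = 15 L
Volume of B = 3 L
Total volume = 15 + 3 = 18 L
Percentage of A = (15/18) * 100
= 83.33%

83.33


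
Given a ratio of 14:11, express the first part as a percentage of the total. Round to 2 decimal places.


Total parts = 14 + 11 = 25
First part fraction = 14/25
Percentage = (14/25) * 100
= 0.56 * 100
= 56.00%

56.00


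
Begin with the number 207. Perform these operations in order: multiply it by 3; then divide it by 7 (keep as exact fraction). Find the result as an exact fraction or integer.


Start with 207.
Step 1: Multiply by 3: 207 * 3 = 621
Step 2: Divide by 7: 621 / 7 = 621/7
Final result = 621/7

621/7


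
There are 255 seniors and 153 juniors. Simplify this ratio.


Find GCD(255, 153)
GCD = 51
Divide both by 51: 255/51 = 5, 153/51 = 3
Simplified ratio = 5:3

5:3


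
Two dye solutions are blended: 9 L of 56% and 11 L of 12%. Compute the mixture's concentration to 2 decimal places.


Solute in mixture 1 = 56% of 9 L = 9*56/100 = 126/25 L
Solute in mixture 2 = 12% of 11 L = 11*12/100 = 33/25 L
Total solute = 126/25 + 33/25 = 159/25 L
Total volume = 9 + 11 = 20 L
Final concentration = 159/25/20 * 100 = 31.80%

31.80


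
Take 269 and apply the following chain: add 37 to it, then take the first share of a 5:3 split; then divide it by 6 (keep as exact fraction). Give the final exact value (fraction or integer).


Start with 269.
Step 1: Add 37: 269+37=306; split 5:3 first = 306*5/8 = 765/4
Step 2: Divide by 6: 765/4 / 6 = 255/8
Final result = 255/8

255/8


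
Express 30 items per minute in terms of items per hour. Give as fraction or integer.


Converting from per minute to per hour
Rate = 30 items per minute
Multiply by 60: 30 * 60
= 1800 items per hour

1800


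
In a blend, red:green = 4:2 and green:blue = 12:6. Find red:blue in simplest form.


Given a:b = 4:2 and b:c = 12:6
Make b consistent. Multiply first ratio by 12: a:b = 48:24
Multiply second ratio by 2: b:c = 24:12
Now b = 24 in both, so a:b:c = 48:24:12
Therefore a:c = 48:12
Simplify by GCD: a:c = 4:1

4:1


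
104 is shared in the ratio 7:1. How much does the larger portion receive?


Total parts = 7 + 1 = 8
Value per part = 104 / 8 = 13
First share = 7 * 13 = 91
Second share = 1 * 13 = 13
Larger share = 91

91


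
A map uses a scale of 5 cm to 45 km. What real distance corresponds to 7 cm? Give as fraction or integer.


Map scale: 5 cm = 45 km
Measured distance on map = 7 cm
Set up proportion: 7 * 45 / 5
= 315 / 5
= 63 km

63


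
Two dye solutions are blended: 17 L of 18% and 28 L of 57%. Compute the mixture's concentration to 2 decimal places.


Solute in mixture 1 = 18% of 17 L = 17*18/100 = 153/50 L
Solute in mixture 2 = 57% of 28 L = 28*57/100 = 399/25 L
Total solute = 153/50 + 399/25 = 951/50 L
Total volume = 17 + 28 = 45 L
Final concentration = 951/50/45 * 100 = 42.27%

42.27


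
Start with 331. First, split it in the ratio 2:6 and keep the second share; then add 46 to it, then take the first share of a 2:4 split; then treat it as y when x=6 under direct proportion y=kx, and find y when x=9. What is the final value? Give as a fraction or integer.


Start with 331.
Step 1: Split 2:6, second share = 331 * 6/8 = 993/4
Step 2: Add 46: 993/4+46=1177/4; split 2:4 first = 1177/4*2/6 = 1177/12
Step 3: Direct prop: k = (1177/12)/6; new y = k*9 = 1177/12*9/6 = 1177/8
Final result = 1177/8

1177/8


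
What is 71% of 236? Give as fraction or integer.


Compute 71% of 236
Convert percentage: 71% = 71/100
Multiply: 236 * 71/100
= 16756/100
= 4189/25

4189/25


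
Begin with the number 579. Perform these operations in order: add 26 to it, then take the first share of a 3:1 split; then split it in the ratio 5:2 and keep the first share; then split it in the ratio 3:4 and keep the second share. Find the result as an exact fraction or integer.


Start with 579.
Step 1: Add 26: 579+26=605; split 3:1 first = 605*3/4 = 1815/4
Step 2: Split 5:2, first share = 1815/4 * 5/7 = 9075/28
Step 3: Split 3:4, second share = 9075/28 * 4/7 = 9075/49
Final result = 9075/49

9075/49


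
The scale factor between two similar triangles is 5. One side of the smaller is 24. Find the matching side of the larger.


Similar triangles have proportional sides
Scale factor = 5
Smaller side = 24
Corresponding larger side = 24 * 5
= 120

120


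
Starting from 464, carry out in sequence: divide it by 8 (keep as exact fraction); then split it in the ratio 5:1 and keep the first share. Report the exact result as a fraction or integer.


Start with 464.
Step 1: Divide by 8: 464 / 8 = 58
Step 2: Split 5:1, first share = 58 * 5/6 = 145/3
Final result = 145/3

145/3


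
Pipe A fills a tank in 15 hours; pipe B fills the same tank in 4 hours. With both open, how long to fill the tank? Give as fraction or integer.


Rate of A = 1/15 job per hour
Rate of B = 1/4 job per hour
Combined rate = 1/15 + 1/4
Find common denominator: (4 + 15)/(15*4) = 19/60
Combined rate = 19/60 job per hour
Time together = 1 / (19/60) = 60/19 hours

60/19


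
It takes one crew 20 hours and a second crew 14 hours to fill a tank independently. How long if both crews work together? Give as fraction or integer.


Rate of A = 1/20 job per hour
Rate of B = 1/14 job per hour
Combined rate = 1/20 + 1/14
Find common denominator: (14 + 20)/(20*14) = 34/280
Combined rate = 17/140 job per hour
Time together = 1 / (17/140) = 140/17 hours

140/17


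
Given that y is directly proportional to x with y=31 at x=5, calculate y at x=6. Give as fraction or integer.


Direct proportion: y = kx
Find k: k = 31/5 = 31/5
Compute y at x=6: y = 31/5 * 6
y = 186/5

186/5


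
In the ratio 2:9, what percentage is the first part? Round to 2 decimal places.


Total parts = 2 + 9 = 11
First part fraction = 2/11
Percentage = (2/11) * 100
= 0.181818 * 100
= 18.18%

18.18


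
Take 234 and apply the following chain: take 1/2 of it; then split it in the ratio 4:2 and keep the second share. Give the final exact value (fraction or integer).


Start with 234.
Step 1: Take 1/2: 234 * 1/2 = 117
Step 2: Split 4:2, second share = 117 * 2/6 = 39
Final result = 39

39


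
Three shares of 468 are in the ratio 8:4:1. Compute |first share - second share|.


Total parts = 8 + 4 + 1 = 13
Value per part = 468 / 13 = 36
Shares: 8*36=288, 4*36=144, 1*36=36
First share = 288, second share = 144
Difference = |288 - 144| = 144

144


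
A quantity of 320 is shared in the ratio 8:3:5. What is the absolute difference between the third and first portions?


Total parts = 8 + 3 + 5 = 16
Value per part = 320 / 16 = 20
Shares: 8*20=160, 3*20=60, 5*20=100
Third share = 100, first share = 160
Difference = |100 - 160| = 60

60


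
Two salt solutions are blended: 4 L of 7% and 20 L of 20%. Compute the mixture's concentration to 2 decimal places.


Solute in mixture 1 = 7% of 4 L = 4*7/100 = 7/25 L
Solute in mixture 2 = 20% of 20 L = 20*20/100 = 4 L
Total solute = 7/25 + 4 = 107/25 L
Total volume = 4 + 20 = 24 L
Final concentration = 107/25/24 * 100 = 17.83%

17.83


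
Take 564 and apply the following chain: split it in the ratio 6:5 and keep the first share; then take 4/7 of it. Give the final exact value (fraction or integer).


Start with 564.
Step 1: Split 6:5, first share = 564 * 6/11 = 3384/11
Step 2: Take 4/7: 3384/11 * 4/7 = 13536/77
Final result = 13536/77

13536/77


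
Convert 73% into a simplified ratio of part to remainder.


Part = 73%, Remainder = 27%
Ratio = 73:27
GCD(73, 27) = 1
Simplify: 73:27 = 73:27

73:27


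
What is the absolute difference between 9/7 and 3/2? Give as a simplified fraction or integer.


Simplify: 9/7 = 9/7 and 3/2 = 3/2
Find common denominator: LCD = 14
Convert: 18/14 and 21/14
Difference = |18 - 21|/14 = 3/14
Simplified = 3/14

3/14


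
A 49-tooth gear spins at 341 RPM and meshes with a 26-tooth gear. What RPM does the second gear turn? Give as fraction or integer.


Gear ratio: teeth_A * RPM_A = teeth_B * RPM_B
49 * 341 = 26 * RPM_B
16709 = 26 * RPM_B
RPM_B = 16709 / 26
RPM_B = 16709/26

16709/26


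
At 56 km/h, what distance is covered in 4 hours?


Using distance = speed * time
Speed = 56 km/h
Time = 4 hours
Distance = 56 * 4
= 224 km

224


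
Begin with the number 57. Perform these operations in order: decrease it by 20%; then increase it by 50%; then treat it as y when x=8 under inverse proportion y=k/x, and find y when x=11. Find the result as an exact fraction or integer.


Start with 57.
Step 1: Decrease by 20%: 57 * 80/100 = 228/5
Step 2: Increase by 50%: 228/5 * 150/100 = 342/5
Step 3: Inverse prop: k = (342/5)*8; new y = k/11 = 342/5*8/11 = 2736/55
Final result = 2736/55

2736/55


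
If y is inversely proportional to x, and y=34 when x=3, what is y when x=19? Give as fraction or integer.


Inverse proportion: y = k/x
Find k: k = 3 * 34 = 102
Compute y at x=19: y = 102/19
y = 102/19

102/19


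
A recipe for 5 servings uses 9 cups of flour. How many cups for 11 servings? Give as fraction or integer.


Original: 9 cups for 5 servings
Target servings = 11
Scaling factor = 11/5
New amount = 9 * 11/5
= 99/5
= 99/5 cups

99/5


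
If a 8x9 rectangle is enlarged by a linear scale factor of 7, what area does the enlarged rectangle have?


Original dimensions: 8 x 9
Enlargement factor = 7
New width = 8 * 7 = 56
New height = 9 * 7 = 63
New area = 56 * 63 = 3528

3528


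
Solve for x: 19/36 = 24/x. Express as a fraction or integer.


Setting up: 19/36 = 24/x
Cross multiply: 19 * x = 36 * 24
19x = 864
x = 864/19
x = 864/19

864/19


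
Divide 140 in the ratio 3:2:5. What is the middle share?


Ratio = 3:2:5
Total parts = 3 + 2 + 5 = 10
Value per part = 140 / 10 = 14
First share = 3 * 14 = 42
Middle share = 2 * 14 = 28
Third share = 5 * 14 = 70

28


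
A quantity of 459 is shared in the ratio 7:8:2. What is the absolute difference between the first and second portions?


Total parts = 7 + 8 + 2 = 17
Value per part = 459 / 17 = 27
Shares: 7*27=189, 8*27=216, 2*27=54
First share = 189, second share = 216
Difference = |189 - 216| = 27

27


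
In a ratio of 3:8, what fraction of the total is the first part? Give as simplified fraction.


Total parts = 3 + 8 = 11
First part fraction = 3/11
Simplify: 3/11 = 3/11

3/11


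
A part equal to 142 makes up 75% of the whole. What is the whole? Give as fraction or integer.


Given: 142 is 75% of the whole
Set up: 142 = 75/100 * whole
whole = 142 * 100 / 75
whole = 14200 / 75
whole = 568/3

568/3


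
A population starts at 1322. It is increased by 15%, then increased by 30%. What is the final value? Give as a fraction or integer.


Start: 1322
Step 1: increase by 15% => multiply by 115/100
  1322 * 115/100 = 15203/10
Step 2: increase by 30% => multiply by 130/100
  15203/10 * 130/100 = 197639/100
Final value = 197639/100

197639/100


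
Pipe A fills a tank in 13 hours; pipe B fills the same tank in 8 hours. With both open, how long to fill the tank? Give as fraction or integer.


Rate of A = 1/13 job per hour
Rate of B = 1/8 job per hour
Combined rate = 1/13 + 1/8
Find common denominator: (8 + 13)/(13*8) = 21/104
Combined rate = 21/104 job per hour
Time together = 1 / (21/104) = 104/21 hours

104/21


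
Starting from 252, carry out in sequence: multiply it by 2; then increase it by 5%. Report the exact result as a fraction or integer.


Start with 252.
Step 1: Multiply by 2: 252 * 2 = 504
Step 2: Increase by 5%: 504 * 105/100 = 2646/5
Final result = 2646/5

2646/5


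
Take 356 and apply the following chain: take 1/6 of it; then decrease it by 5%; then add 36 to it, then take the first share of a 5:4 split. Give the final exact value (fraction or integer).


Start with 356.
Step 1: Take 1/6: 356 * 1/6 = 178/3
Step 2: Decrease by 5%: 178/3 * 95/100 = 1691/30
Step 3: Add 36: 1691/30+36=2771/30; split 5:4 first = 2771/30*5/9 = 2771/54
Final result = 2771/54

2771/54


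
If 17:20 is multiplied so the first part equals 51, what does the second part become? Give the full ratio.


Original ratio: 17:20
First term target: 51
Scale factor = 51 / 17 = 3
Multiply second term: 20 * 3 = 60
Equivalent ratio = 51:60

51:60
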